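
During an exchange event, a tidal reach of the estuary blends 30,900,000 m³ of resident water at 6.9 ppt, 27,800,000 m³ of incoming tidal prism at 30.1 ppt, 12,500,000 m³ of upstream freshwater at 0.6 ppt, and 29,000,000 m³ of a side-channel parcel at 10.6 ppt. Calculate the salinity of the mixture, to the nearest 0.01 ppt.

Weighted by volume,
salt = 30,900,000×6.9 + 27,800,000×30.1 + 12,500,000×0.6 + 29,000,000×10.6 = 213,210,000 + 836,780,000 + 7,500,000 + 307,400,000 = 1,364,890,000
volume = 30,900,000 + 27,800,000 + 12,500,000 + 29,000,000 = 100,200,000 m³
S = 1,364,890,000 / 100,200,000 = 13.6217 ppt

13.62 ppt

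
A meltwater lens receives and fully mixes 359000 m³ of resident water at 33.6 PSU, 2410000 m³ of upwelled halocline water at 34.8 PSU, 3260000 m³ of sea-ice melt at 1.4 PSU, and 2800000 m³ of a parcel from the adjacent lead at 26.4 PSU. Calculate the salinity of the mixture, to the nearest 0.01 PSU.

Conserving salt mass:
salt = 359,000×33.6 + 2,410,000×34.8 + 3,260,000×1.4 + 2,800,000×26.4 = 12,062,400 + 83,868,000 + 4,564,000 + 73,920,000 = 174,414,400
volume = 359,000 + 2,410,000 + 3,260,000 + 2,800,000 = 8,829,000 m³
S = 174,414,400 / 8,829,000 = 19.7547 PSU

19.75 PSU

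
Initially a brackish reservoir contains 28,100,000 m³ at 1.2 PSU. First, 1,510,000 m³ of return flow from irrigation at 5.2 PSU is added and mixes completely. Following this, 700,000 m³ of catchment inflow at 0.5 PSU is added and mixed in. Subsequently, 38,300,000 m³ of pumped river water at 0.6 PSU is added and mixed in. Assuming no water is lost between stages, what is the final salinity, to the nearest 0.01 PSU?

0.95 PSU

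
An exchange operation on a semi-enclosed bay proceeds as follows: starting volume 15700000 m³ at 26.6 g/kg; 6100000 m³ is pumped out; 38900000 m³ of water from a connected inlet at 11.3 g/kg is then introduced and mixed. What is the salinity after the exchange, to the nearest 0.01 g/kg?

Remaining after removal: 9,600,000 m³ at 26.6 g/kg (salt = 255,360,000)
After addition: salt = 255,360,000 + 38,900,000×11.3 = 694,930,000; volume = 48,500,000 m³
S = 694,930,000 / 48,500,000 = 14.3285 g/kg

14.33 g/kg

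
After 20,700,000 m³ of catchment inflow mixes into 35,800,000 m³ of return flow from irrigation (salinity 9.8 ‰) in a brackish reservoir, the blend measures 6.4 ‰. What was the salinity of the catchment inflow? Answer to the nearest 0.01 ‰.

0.52 ‰

Salt balance: 35,800,000×9.8 + 20,700,000×S = 56,500,000×6.4
350,840,000 + 20,700,000·S = 361,600,000
S = (361,600,000 − 350,840,000) / 20,700,000 = 0.5198 ‰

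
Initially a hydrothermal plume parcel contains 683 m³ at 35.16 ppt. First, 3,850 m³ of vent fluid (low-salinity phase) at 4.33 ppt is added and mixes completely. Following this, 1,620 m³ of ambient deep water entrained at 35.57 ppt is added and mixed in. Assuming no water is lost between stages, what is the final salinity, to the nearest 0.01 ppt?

Total salt / total volume:
Initial salt = 683×35.16 = 24,014.28
After stage 1: salt = 24,014.28 + 3,850×4.33 = 40,684.78; volume = 4,533 m³; S = 8.975 ppt
After stage 2: salt = 40,684.78 + 1,620×35.57 = 98,308.18; volume = 6,153 m³
S = 98,308.18 / 6,153 = 15.9773 ppt

15.98 ppt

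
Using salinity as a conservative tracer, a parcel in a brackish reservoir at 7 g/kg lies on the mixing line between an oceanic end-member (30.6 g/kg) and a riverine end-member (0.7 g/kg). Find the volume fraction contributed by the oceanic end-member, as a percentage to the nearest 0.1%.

21.1%

Let g be the oceanic fraction. Salt balance per unit volume:
g×30.6 + (1−g)×0.7 = 7
g = (7 − 0.7) / (30.6 − 0.7) = 6.3/29.9 = 0.2107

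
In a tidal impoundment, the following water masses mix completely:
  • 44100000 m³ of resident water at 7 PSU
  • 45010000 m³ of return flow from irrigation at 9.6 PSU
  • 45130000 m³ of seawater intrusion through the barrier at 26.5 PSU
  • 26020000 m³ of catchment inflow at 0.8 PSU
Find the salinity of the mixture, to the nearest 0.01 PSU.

12.21 PSU

Conserving salt mass:
salt = 44,100,000×7 + 45,010,000×9.6 + 45,130,000×26.5 + 26,020,000×0.8 = 308,700,000 + 432,096,000 + 1,195,945,000 + 20,816,000 = 1,957,557,000
volume = 44,100,000 + 45,010,000 + 45,130,000 + 26,020,000 = 160,260,000 m³
S = 1,957,557,000 / 160,260,000 = 12.2149 PSU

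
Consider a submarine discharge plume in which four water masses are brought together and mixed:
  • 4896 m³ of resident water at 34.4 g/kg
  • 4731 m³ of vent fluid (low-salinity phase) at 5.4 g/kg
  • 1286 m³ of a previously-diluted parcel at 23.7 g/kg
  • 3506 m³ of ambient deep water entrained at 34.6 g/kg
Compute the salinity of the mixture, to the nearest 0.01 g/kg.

Salt balance:
salt = 4,896×34.4 + 4,731×5.4 + 1,286×23.7 + 3,506×34.6 = 168,422.4 + 25,547.4 + 30,478.2 + 121,307.6 = 345,755.6
volume = 4,896 + 4,731 + 1,286 + 3,506 = 14,419 m³
S = 345,755.6 / 14,419 = 23.9792 g/kg

23.98 g/kg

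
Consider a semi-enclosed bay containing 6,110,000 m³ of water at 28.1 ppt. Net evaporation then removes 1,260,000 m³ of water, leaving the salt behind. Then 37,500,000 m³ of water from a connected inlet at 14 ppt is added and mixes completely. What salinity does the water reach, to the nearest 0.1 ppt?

16.5 ppt

After evaporation: salt = 6,110,000×28.1 = 171,691,000; volume = 6,110,000 − 1,260,000 = 4,850,000 m³
After mixing: salt = 171,691,000 + 37,500,000×14 = 696,691,000; volume = 4,850,000 + 37,500,000 = 42,350,000 m³
S = 696,691,000 / 42,350,000 = 16.4508 ppt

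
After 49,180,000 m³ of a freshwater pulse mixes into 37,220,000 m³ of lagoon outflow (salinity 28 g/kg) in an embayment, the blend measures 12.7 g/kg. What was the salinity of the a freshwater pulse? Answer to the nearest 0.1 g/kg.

1.1 g/kg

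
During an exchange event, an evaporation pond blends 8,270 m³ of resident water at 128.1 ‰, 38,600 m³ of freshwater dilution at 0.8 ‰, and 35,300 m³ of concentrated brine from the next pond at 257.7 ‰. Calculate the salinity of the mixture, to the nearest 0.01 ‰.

Total salt / total volume:
salt = 8,270×128.1 + 38,600×0.8 + 35,300×257.7 = 1,059,387 + 30,880 + 9,096,810 = 10,187,077
volume = 8,270 + 38,600 + 35,300 = 82,170 m³
S = 10,187,077 / 82,170 = 123.9756 ‰

123.98 ‰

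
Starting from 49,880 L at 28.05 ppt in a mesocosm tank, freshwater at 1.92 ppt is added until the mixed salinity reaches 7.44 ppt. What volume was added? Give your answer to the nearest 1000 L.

Salt balance: 49,880×28.05 + V×1.92 = (49,880+V)×7.44
1,399,134 + 1.92V = 371,107.2 + 7.44V
1,028,026.8 = 5.52V
V = 186,236.74 L

186000 L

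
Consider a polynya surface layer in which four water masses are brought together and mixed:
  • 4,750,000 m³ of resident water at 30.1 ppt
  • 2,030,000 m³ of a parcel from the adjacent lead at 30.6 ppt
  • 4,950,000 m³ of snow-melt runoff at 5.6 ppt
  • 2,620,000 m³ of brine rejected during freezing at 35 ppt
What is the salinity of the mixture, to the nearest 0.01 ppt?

22.61 ppt

By conservation of dissolved salt,
salt = 4,750,000×30.1 + 2,030,000×30.6 + 4,950,000×5.6 + 2,620,000×35 = 142,975,000 + 62,118,000 + 27,720,000 + 91,700,000 = 324,513,000
volume = 4,750,000 + 2,030,000 + 4,950,000 + 2,620,000 = 14,350,000 m³
S = 324,513,000 / 14,350,000 = 22.6141 ppt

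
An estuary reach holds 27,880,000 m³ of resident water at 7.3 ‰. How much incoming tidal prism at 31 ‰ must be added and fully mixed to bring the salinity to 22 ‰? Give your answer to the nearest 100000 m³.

Salt balance: 27,880,000×7.3 + V×31 = (27,880,000+V)×22
203,524,000 + 31V = 613,360,000 + 22V
409,836,000 = 9V
V = 45,537,333.33 m³

45500000 m³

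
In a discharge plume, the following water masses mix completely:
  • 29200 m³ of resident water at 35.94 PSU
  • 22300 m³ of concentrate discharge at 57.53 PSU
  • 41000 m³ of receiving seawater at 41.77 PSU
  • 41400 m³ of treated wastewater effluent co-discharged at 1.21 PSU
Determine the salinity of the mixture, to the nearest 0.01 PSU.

30.58 PSU

By conservation of dissolved salt,
salt = 29,200×35.94 + 22,300×57.53 + 41,000×41.77 + 41,400×1.21 = 1,049,448 + 1,282,919 + 1,712,570 + 50,094 = 4,095,031
volume = 29,200 + 22,300 + 41,000 + 41,400 = 133,900 m³
S = 4,095,031 / 133,900 = 30.5828 PSU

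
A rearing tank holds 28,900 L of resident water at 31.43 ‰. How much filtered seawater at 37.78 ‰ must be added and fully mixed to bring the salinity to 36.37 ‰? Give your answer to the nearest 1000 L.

Salt balance: 28,900×31.43 + V×37.78 = (28,900+V)×36.37
908,327 + 37.78V = 1,051,093 + 36.37V
142,766 = 1.41V
V = 101,252.48 L

101000 L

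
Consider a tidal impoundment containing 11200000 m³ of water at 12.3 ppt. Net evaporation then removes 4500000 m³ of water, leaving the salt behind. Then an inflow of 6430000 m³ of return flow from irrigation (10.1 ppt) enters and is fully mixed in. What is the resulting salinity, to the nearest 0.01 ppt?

15.44 ppt

After evaporation: salt = 11,200,000×12.3 = 137,760,000; volume = 11,200,000 − 4,500,000 = 6,700,000 m³
After mixing: salt = 137,760,000 + 6,430,000×10.1 = 202,703,000; volume = 6,700,000 + 6,430,000 = 13,130,000 m³
S = 202,703,000 / 13,130,000 = 15.4382 ppt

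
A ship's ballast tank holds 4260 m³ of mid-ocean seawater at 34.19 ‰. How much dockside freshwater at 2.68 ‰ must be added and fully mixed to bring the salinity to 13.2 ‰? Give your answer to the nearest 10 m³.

8500 m³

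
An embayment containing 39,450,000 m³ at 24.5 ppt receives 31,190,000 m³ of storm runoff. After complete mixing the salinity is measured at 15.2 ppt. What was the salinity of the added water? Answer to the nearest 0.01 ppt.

Salt balance: 39,450,000×24.5 + 31,190,000×S = 70,640,000×15.2
966,525,000 + 31,190,000·S = 1,073,728,000
S = (1,073,728,000 − 966,525,000) / 31,190,000 = 3.4371 ppt

3.44 ppt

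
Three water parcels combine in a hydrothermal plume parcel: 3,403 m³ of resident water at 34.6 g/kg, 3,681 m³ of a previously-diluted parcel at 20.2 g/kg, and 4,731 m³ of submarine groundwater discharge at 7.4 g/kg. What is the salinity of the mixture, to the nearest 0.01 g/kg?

19.22 g/kg

Weighted by volume,
salt = 3,403×34.6 + 3,681×20.2 + 4,731×7.4 = 117,743.8 + 74,356.2 + 35,009.4 = 227,109.4
volume = 3,403 + 3,681 + 4,731 = 11,815 m³
S = 227,109.4 / 11,815 = 19.2221 g/kg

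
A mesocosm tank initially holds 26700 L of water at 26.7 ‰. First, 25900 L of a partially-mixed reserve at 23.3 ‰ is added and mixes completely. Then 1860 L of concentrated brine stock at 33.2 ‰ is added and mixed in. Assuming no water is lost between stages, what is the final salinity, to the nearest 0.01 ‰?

25.31 ‰

Total salt / total volume:
Initial salt = 26,700×26.7 = 712,890
After stage 1: salt = 712,890 + 25,900×23.3 = 1,316,360; volume = 52,600 L; S = 25.026 ‰
After stage 2: salt = 1,316,360 + 1,860×33.2 = 1,378,112; volume = 54,460 L
S = 1,378,112 / 54,460 = 25.305 ‰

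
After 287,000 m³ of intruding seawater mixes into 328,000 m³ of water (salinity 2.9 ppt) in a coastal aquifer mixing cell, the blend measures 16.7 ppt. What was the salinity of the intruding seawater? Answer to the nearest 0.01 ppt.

32.47 ppt

Salt balance: 328,000×2.9 + 287,000×S = 615,000×16.7
951,200 + 287,000·S = 10,270,500
S = (10,270,500 − 951,200) / 287,000 = 32.4714 ppt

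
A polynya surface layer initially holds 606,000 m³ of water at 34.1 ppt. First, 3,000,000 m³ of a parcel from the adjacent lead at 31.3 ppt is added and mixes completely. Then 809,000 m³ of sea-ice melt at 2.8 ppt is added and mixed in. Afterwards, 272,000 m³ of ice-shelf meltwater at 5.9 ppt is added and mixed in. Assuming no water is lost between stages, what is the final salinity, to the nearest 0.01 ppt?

Conserving salt mass:
Initial salt = 606,000×34.1 = 20,664,600
After stage 1: salt = 20,664,600 + 3,000,000×31.3 = 114,564,600; volume = 3,606,000 m³; S = 31.771 ppt
After stage 2: salt = 114,564,600 + 809,000×2.8 = 116,829,800; volume = 4,415,000 m³; S = 26.462 ppt
After stage 3: salt = 116,829,800 + 272,000×5.9 = 118,434,600; volume = 4,687,000 m³
S = 118,434,600 / 4,687,000 = 25.2687 ppt

25.27 ppt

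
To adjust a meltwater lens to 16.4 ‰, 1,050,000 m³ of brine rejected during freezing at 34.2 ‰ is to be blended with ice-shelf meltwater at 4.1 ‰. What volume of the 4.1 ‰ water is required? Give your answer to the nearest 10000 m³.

1520000 m³

Salt balance: 1,050,000×34.2 + V×4.1 = (1,050,000+V)×16.4
35,910,000 + 4.1V = 17,220,000 + 16.4V
18,690,000 = 12.3V
V = 1,519,512.2 m³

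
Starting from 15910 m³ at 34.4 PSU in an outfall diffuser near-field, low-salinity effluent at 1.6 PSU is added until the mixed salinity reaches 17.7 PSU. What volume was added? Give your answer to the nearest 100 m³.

Salt balance: 15,910×34.4 + V×1.6 = (15,910+V)×17.7
547,304 + 1.6V = 281,607 + 17.7V
265,697 = 16.1V
V = 16,502.92 m³

16500 m³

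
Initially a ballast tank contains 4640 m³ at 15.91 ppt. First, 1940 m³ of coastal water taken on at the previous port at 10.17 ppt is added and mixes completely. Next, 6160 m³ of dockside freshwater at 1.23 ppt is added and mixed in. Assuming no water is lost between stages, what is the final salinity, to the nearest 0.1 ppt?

7.9 ppt

Total salt / total volume:
Initial salt = 4,640×15.91 = 73,822.4
After stage 1: salt = 73,822.4 + 1,940×10.17 = 93,552.2; volume = 6,580 m³; S = 14.218 ppt
After stage 2: salt = 93,552.2 + 6,160×1.23 = 101,129; volume = 12,740 m³
S = 101,129 / 12,740 = 7.9379 ppt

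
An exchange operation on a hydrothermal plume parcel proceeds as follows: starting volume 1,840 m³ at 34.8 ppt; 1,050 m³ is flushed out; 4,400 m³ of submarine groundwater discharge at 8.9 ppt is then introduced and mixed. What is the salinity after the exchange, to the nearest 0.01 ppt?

12.84 ppt

Remaining after removal: 790 m³ at 34.8 ppt (salt = 27,492)
After addition: salt = 27,492 + 4,400×8.9 = 66,652; volume = 5,190 m³
S = 66,652 / 5,190 = 12.8424 ppt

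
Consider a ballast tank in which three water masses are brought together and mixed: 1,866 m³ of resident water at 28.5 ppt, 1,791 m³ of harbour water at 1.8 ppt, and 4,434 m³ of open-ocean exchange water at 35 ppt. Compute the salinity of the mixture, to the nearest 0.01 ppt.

Mass of salt is conserved:
salt = 1,866×28.5 + 1,791×1.8 + 4,434×35 = 53,181 + 3,223.8 + 155,190 = 211,594.8
volume = 1,866 + 1,791 + 4,434 = 8,091 m³
S = 211,594.8 / 8,091 = 26.1519 ppt

26.15 ppt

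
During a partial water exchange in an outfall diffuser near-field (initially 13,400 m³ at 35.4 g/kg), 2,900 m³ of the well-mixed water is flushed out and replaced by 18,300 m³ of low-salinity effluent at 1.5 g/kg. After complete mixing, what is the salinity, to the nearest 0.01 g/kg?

13.86 g/kg

Remaining after removal: 10,500 m³ at 35.4 g/kg (salt = 371,700)
After addition: salt = 371,700 + 18,300×1.5 = 399,150; volume = 28,800 m³
S = 399,150 / 28,800 = 13.8594 g/kg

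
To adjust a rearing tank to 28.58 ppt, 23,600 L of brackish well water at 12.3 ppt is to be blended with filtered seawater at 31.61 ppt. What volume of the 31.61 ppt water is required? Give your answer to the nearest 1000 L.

Salt balance: 23,600×12.3 + V×31.61 = (23,600+V)×28.58
290,280 + 31.61V = 674,488 + 28.58V
384,208 = 3.03V
V = 126,801.32 L

127000 L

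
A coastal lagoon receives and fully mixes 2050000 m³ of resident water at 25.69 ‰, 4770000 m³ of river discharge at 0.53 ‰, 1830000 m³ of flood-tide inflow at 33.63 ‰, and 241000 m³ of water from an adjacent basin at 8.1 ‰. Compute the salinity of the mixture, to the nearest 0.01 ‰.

Conserving salt mass:
salt = 2,050,000×25.69 + 4,770,000×0.53 + 1,830,000×33.63 + 241,000×8.1 = 52,664,500 + 2,528,100 + 61,542,900 + 1,952,100 = 118,687,600
volume = 2,050,000 + 4,770,000 + 1,830,000 + 241,000 = 8,891,000 m³
S = 118,687,600 / 8,891,000 = 13.3492 ‰

13.35 ‰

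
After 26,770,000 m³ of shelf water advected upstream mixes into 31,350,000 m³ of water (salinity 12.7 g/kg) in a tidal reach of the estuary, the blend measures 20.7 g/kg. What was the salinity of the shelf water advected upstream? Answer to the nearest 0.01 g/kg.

30.07 g/kg

Salt balance: 31,350,000×12.7 + 26,770,000×S = 58,120,000×20.7
398,145,000 + 26,770,000·S = 1,203,084,000
S = (1,203,084,000 − 398,145,000) / 26,770,000 = 30.0687 g/kg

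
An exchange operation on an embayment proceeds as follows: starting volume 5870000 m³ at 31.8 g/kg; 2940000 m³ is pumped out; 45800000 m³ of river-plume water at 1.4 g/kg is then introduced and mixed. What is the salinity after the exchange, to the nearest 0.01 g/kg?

3.23 g/kg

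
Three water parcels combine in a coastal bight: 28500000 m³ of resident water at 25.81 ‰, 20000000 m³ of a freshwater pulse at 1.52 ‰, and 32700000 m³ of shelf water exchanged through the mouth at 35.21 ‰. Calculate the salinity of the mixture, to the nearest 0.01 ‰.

23.61 ‰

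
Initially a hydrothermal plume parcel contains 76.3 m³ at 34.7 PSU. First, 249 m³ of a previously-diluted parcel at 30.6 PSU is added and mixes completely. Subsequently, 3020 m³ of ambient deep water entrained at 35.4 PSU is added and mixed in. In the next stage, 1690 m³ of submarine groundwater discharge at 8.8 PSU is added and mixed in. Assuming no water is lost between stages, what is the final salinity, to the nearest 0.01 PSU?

26.22 PSU

Mass of salt is conserved:
Initial salt = 76.3×34.7 = 2,647.61
After stage 1: salt = 2,647.61 + 249×30.6 = 10,267.01; volume = 325.3 m³; S = 31.562 PSU
After stage 2: salt = 10,267.01 + 3,020×35.4 = 117,175.01; volume = 3,345.3 m³; S = 35.027 PSU
After stage 3: salt = 117,175.01 + 1,690×8.8 = 132,047.01; volume = 5,035.3 m³
S = 132,047.01 / 5,035.3 = 26.2243 PSU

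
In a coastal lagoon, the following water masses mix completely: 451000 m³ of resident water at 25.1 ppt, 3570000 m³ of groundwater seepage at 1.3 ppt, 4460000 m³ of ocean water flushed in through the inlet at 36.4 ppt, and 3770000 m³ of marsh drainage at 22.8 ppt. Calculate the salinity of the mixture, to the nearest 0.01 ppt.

Total salt / total volume:
salt = 451,000×25.1 + 3,570,000×1.3 + 4,460,000×36.4 + 3,770,000×22.8 = 11,320,100 + 4,641,000 + 162,344,000 + 85,956,000 = 264,261,100
volume = 451,000 + 3,570,000 + 4,460,000 + 3,770,000 = 12,251,000 m³
S = 264,261,100 / 12,251,000 = 21.5706 ppt

21.57 ppt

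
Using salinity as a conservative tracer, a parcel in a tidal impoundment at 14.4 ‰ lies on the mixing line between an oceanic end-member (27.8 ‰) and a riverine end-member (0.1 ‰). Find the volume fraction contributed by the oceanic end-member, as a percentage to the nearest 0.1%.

51.6%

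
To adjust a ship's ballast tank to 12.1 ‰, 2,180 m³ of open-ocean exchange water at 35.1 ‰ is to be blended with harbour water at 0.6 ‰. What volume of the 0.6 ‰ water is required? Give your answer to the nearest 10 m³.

4360 m³

Salt balance: 2,180×35.1 + V×0.6 = (2,180+V)×12.1
76,518 + 0.6V = 26,378 + 12.1V
50,140 = 11.5V
V = 4,360 m³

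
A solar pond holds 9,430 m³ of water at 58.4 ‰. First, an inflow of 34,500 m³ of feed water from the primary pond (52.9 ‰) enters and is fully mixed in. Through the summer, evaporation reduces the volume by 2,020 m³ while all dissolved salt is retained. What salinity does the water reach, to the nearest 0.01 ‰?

56.69 ‰

After mixing: salt = 9,430×58.4 + 34,500×52.9 = 2,375,762; volume = 43,930 m³
After evaporation: salt unchanged = 2,375,762; volume = 43,930 − 2,020 = 41,910 m³
S = 2,375,762 / 41,910 = 56.6872 ‰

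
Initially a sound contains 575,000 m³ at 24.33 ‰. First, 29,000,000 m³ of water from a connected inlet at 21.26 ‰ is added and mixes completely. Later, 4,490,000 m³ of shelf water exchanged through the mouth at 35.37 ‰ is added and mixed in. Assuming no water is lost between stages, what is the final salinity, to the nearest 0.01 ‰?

23.17 ‰

Mass of salt is conserved:
Initial salt = 575,000×24.33 = 13,989,750
After stage 1: salt = 13,989,750 + 29,000,000×21.26 = 630,529,750; volume = 29,575,000 m³; S = 21.32 ‰
After stage 2: salt = 630,529,750 + 4,490,000×35.37 = 789,341,050; volume = 34,065,000 m³
S = 789,341,050 / 34,065,000 = 23.1716 ‰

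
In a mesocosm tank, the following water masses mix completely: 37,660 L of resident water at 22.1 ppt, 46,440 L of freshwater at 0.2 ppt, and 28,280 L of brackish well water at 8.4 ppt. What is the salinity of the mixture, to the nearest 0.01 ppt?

By conservation of dissolved salt,
salt = 37,660×22.1 + 46,440×0.2 + 28,280×8.4 = 832,286 + 9,288 + 237,552 = 1,079,126
volume = 37,660 + 46,440 + 28,280 = 112,380 L
S = 1,079,126 / 112,380 = 9.6025 ppt

9.60 ppt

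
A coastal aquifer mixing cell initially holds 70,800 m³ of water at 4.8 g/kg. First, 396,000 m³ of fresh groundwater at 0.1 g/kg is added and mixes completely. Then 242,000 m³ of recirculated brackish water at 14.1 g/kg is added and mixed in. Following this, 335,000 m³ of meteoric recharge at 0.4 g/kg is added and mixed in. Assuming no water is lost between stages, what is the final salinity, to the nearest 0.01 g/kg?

Weighted by volume,
Initial salt = 70,800×4.8 = 339,840
After stage 1: salt = 339,840 + 396,000×0.1 = 379,440; volume = 466,800 m³; S = 0.813 g/kg
After stage 2: salt = 379,440 + 242,000×14.1 = 3,791,640; volume = 708,800 m³; S = 5.349 g/kg
After stage 3: salt = 3,791,640 + 335,000×0.4 = 3,925,640; volume = 1,043,800 m³
S = 3,925,640 / 1,043,800 = 3.7609 g/kg

3.76 g/kg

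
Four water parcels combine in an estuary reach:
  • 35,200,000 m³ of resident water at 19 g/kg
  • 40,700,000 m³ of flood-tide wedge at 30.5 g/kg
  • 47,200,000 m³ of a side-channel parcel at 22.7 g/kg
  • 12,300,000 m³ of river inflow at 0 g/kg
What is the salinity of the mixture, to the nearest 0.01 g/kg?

22.02 g/kg

Mass of salt is conserved:
salt = 35,200,000×19 + 40,700,000×30.5 + 47,200,000×22.7 + 12,300,000×0 = 668,800,000 + 1,241,350,000 + 1,071,440,000 + 0 = 2,981,590,000
volume = 35,200,000 + 40,700,000 + 47,200,000 + 12,300,000 = 135,400,000 m³
S = 2,981,590,000 / 135,400,000 = 22.0206 g/kg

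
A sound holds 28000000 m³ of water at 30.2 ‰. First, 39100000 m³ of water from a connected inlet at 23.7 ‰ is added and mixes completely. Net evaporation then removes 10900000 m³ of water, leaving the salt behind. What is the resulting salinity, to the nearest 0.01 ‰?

31.54 ‰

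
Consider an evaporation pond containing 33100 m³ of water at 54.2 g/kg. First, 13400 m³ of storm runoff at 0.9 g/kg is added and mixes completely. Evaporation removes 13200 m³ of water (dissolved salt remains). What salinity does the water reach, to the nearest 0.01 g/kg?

54.24 g/kg

After mixing: salt = 33,100×54.2 + 13,400×0.9 = 1,806,080; volume = 46,500 m³
After evaporation: salt unchanged = 1,806,080; volume = 46,500 − 13,200 = 33,300 m³
S = 1,806,080 / 33,300 = 54.2366 g/kg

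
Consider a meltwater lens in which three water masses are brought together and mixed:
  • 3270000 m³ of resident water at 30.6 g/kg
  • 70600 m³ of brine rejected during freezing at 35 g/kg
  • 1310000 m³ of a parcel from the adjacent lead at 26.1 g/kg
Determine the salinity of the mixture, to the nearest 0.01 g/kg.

Salt balance:
salt = 3,270,000×30.6 + 70,600×35 + 1,310,000×26.1 = 100,062,000 + 2,471,000 + 34,191,000 = 136,724,000
volume = 3,270,000 + 70,600 + 1,310,000 = 4,650,600 m³
S = 136,724,000 / 4,650,600 = 29.3992 g/kg

29.40 g/kg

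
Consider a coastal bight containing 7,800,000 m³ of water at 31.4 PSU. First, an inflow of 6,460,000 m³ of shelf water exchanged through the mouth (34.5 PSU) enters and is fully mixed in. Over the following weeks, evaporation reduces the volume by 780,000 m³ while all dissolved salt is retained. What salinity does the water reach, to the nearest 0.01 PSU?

After mixing: salt = 7,800,000×31.4 + 6,460,000×34.5 = 467,790,000; volume = 14,260,000 m³
After evaporation: salt unchanged = 467,790,000; volume = 14,260,000 − 780,000 = 13,480,000 m³
S = 467,790,000 / 13,480,000 = 34.7025 PSU

34.70 PSU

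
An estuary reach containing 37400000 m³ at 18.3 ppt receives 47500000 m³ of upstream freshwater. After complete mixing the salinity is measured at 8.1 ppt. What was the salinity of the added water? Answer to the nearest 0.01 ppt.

0.07 ppt

Salt balance: 37,400,000×18.3 + 47,500,000×S = 84,900,000×8.1
684,420,000 + 47,500,000·S = 687,690,000
S = (687,690,000 − 684,420,000) / 47,500,000 = 0.0688 ppt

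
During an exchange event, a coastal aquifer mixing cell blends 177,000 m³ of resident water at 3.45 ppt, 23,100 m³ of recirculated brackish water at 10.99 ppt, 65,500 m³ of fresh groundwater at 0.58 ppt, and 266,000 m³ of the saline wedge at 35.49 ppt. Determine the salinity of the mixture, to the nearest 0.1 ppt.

Conserving salt mass:
salt = 177,000×3.45 + 23,100×10.99 + 65,500×0.58 + 266,000×35.49 = 610,650 + 253,869 + 37,990 + 9,440,340 = 10,342,849
volume = 177,000 + 23,100 + 65,500 + 266,000 = 531,600 m³
S = 10,342,849 / 531,600 = 19.456 ppt

19.5 ppt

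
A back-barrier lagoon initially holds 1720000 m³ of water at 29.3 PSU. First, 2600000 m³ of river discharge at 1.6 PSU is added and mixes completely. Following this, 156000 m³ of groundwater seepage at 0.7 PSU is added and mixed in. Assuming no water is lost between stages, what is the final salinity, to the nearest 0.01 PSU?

12.21 PSU

Total salt / total volume:
Initial salt = 1,720,000×29.3 = 50,396,000
After stage 1: salt = 50,396,000 + 2,600,000×1.6 = 54,556,000; volume = 4,320,000 m³; S = 12.629 PSU
After stage 2: salt = 54,556,000 + 156,000×0.7 = 54,665,200; volume = 4,476,000 m³
S = 54,665,200 / 4,476,000 = 12.213 PSU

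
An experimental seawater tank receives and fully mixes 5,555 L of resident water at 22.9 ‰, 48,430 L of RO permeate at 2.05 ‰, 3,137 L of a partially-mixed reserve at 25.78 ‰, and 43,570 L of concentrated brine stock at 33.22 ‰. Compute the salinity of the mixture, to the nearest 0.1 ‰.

By conservation of dissolved salt,
salt = 5,555×22.9 + 48,430×2.05 + 3,137×25.78 + 43,570×33.22 = 127,209.5 + 99,281.5 + 80,871.86 + 1,447,395.4 = 1,754,758.26
volume = 5,555 + 48,430 + 3,137 + 43,570 = 100,692 L
S = 1,754,758.26 / 100,692 = 17.427 ‰

17.4 ‰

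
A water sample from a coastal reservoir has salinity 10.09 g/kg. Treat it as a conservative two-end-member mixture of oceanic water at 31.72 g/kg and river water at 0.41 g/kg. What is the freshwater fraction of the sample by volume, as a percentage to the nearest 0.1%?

Let f be the freshwater fraction. Salt balance per unit volume:
f×0.41 + (1−f)×31.72 = 10.09
f = (31.72 − 10.09) / (31.72 − 0.41) = 21.63/31.31 = 0.6908

69.1%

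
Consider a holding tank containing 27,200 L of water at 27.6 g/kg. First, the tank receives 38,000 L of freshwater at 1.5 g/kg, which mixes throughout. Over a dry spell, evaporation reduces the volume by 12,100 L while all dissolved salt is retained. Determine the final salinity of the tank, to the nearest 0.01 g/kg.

After mixing: salt = 27,200×27.6 + 38,000×1.5 = 807,720; volume = 65,200 L
After evaporation: salt unchanged = 807,720; volume = 65,200 − 12,100 = 53,100 L
S = 807,720 / 53,100 = 15.2113 g/kg

15.21 g/kg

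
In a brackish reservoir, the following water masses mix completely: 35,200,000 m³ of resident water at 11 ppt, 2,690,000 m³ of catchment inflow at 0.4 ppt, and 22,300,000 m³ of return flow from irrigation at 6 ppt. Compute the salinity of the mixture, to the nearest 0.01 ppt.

Mass of salt is conserved:
salt = 35,200,000×11 + 2,690,000×0.4 + 22,300,000×6 = 387,200,000 + 1,076,000 + 133,800,000 = 522,076,000
volume = 35,200,000 + 2,690,000 + 22,300,000 = 60,190,000 m³
S = 522,076,000 / 60,190,000 = 8.6738 ppt

8.67 ppt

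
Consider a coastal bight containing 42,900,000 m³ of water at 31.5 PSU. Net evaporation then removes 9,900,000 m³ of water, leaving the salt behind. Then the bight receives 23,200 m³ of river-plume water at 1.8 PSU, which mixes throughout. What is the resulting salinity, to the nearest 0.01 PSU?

After evaporation: salt = 42,900,000×31.5 = 1,351,350,000; volume = 42,900,000 − 9,900,000 = 33,000,000 m³
After mixing: salt = 1,351,350,000 + 23,200×1.8 = 1,351,391,760; volume = 33,000,000 + 23,200 = 33,023,200 m³
S = 1,351,391,760 / 33,023,200 = 40.9225 PSU

40.92 PSU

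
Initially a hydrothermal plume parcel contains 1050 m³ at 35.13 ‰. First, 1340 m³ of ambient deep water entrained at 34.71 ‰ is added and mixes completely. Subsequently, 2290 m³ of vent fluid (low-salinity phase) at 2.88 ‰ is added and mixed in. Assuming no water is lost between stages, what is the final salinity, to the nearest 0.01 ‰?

19.23 ‰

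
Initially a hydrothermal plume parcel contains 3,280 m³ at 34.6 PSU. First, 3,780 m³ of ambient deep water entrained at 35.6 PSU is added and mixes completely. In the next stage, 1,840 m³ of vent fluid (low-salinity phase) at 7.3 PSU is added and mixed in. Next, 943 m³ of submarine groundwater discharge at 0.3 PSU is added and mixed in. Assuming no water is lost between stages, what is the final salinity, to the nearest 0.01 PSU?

26.59 PSU

Salt balance:
Initial salt = 3,280×34.6 = 113,488
After stage 1: salt = 113,488 + 3,780×35.6 = 248,056; volume = 7,060 m³; S = 35.135 PSU
After stage 2: salt = 248,056 + 1,840×7.3 = 261,488; volume = 8,900 m³; S = 29.381 PSU
After stage 3: salt = 261,488 + 943×0.3 = 261,770.9; volume = 9,843 m³
S = 261,770.9 / 9,843 = 26.5946 PSU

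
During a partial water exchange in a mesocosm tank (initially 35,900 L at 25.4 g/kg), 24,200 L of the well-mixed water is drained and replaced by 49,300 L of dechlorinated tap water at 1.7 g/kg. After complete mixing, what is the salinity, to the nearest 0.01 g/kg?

Remaining after removal: 11,700 L at 25.4 g/kg (salt = 297,180)
After addition: salt = 297,180 + 49,300×1.7 = 380,990; volume = 61,000 L
S = 380,990 / 61,000 = 6.2457 g/kg

6.25 g/kg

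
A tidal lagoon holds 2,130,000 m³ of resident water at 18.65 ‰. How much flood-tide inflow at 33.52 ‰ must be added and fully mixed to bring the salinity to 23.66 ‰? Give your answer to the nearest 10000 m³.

1080000 m³

Salt balance: 2,130,000×18.65 + V×33.52 = (2,130,000+V)×23.66
39,724,500 + 33.52V = 50,395,800 + 23.66V
10,671,300 = 9.86V
V = 1,082,281.95 m³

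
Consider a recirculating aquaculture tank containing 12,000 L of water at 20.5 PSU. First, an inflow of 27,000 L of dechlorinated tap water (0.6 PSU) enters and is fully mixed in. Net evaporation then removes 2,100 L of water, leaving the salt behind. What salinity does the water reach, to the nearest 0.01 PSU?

After mixing: salt = 12,000×20.5 + 27,000×0.6 = 262,200; volume = 39,000 L
After evaporation: salt unchanged = 262,200; volume = 39,000 − 2,100 = 36,900 L
S = 262,200 / 36,900 = 7.1057 PSU

7.11 PSU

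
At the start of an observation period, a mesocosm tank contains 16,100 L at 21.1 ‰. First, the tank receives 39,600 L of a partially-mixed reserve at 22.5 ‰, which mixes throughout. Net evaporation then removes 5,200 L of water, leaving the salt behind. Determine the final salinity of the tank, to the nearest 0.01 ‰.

24.37 ‰

After mixing: salt = 16,100×21.1 + 39,600×22.5 = 1,230,710; volume = 55,700 L
After evaporation: salt unchanged = 1,230,710; volume = 55,700 − 5,200 = 50,500 L
S = 1,230,710 / 50,500 = 24.3705 ‰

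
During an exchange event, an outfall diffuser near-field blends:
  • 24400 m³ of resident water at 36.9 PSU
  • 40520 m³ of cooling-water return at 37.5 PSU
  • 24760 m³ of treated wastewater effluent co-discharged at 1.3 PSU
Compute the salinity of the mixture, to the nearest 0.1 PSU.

27.3 PSU

Conserving salt mass:
salt = 24,400×36.9 + 40,520×37.5 + 24,760×1.3 = 900,360 + 1,519,500 + 32,188 = 2,452,048
volume = 24,400 + 40,520 + 24,760 = 89,680 m³
S = 2,452,048 / 89,680 = 27.342 PSU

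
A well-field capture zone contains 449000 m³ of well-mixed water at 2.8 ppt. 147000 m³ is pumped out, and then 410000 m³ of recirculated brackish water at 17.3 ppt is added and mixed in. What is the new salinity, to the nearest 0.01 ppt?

11.15 ppt

Remaining after removal: 302,000 m³ at 2.8 ppt (salt = 845,600)
After addition: salt = 845,600 + 410,000×17.3 = 7,938,600; volume = 712,000 m³
S = 7,938,600 / 712,000 = 11.1497 ppt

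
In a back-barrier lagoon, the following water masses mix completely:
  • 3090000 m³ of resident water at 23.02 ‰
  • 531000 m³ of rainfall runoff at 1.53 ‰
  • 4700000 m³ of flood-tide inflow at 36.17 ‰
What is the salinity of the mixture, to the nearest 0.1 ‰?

By conservation of dissolved salt,
salt = 3,090,000×23.02 + 531,000×1.53 + 4,700,000×36.17 = 71,131,800 + 812,430 + 169,999,000 = 241,943,230
volume = 3,090,000 + 531,000 + 4,700,000 = 8,321,000 m³
S = 241,943,230 / 8,321,000 = 29.076 ‰

29.1 ‰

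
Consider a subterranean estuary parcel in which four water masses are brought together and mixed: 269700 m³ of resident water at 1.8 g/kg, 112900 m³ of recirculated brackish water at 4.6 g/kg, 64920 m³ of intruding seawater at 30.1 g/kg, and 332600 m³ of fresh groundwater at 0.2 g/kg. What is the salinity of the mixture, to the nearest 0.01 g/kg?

Weighted by volume,
salt = 269,700×1.8 + 112,900×4.6 + 64,920×30.1 + 332,600×0.2 = 485,460 + 519,340 + 1,954,092 + 66,520 = 3,025,412
volume = 269,700 + 112,900 + 64,920 + 332,600 = 780,120 m³
S = 3,025,412 / 780,120 = 3.8781 g/kg

3.88 g/kg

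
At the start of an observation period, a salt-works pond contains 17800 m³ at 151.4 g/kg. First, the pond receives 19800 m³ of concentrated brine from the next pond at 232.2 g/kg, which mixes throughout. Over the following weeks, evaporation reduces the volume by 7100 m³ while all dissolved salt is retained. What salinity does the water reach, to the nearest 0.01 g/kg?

After mixing: salt = 17,800×151.4 + 19,800×232.2 = 7,292,480; volume = 37,600 m³
After evaporation: salt unchanged = 7,292,480; volume = 37,600 − 7,100 = 30,500 m³
S = 7,292,480 / 30,500 = 239.0977 g/kg

239.10 g/kg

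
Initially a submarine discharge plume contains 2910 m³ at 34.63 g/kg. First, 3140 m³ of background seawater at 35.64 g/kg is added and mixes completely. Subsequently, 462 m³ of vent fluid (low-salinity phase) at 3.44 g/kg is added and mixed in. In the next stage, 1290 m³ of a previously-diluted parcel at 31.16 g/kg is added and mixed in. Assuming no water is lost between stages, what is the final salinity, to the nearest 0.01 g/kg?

Conserving salt mass:
Initial salt = 2,910×34.63 = 100,773.3
After stage 1: salt = 100,773.3 + 3,140×35.64 = 212,682.9; volume = 6,050 m³; S = 35.154 g/kg
After stage 2: salt = 212,682.9 + 462×3.44 = 214,272.18; volume = 6,512 m³; S = 32.904 g/kg
After stage 3: salt = 214,272.18 + 1,290×31.16 = 254,468.58; volume = 7,802 m³
S = 254,468.58 / 7,802 = 32.6158 g/kg

32.62 g/kg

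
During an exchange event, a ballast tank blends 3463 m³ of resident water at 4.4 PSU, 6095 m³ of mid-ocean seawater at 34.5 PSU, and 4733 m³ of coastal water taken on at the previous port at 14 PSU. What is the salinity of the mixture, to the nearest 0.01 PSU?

Mass of salt is conserved:
salt = 3,463×4.4 + 6,095×34.5 + 4,733×14 = 15,237.2 + 210,277.5 + 66,262 = 291,776.7
volume = 3,463 + 6,095 + 4,733 = 14,291 m³
S = 291,776.7 / 14,291 = 20.4168 PSU

20.42 PSU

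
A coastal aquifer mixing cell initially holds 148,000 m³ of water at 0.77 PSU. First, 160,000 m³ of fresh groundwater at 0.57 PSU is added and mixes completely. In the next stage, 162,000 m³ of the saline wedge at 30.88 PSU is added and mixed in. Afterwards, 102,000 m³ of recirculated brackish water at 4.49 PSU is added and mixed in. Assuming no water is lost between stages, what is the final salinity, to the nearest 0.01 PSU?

9.91 PSU

Total salt / total volume:
Initial salt = 148,000×0.77 = 113,960
After stage 1: salt = 113,960 + 160,000×0.57 = 205,160; volume = 308,000 m³; S = 0.666 PSU
After stage 2: salt = 205,160 + 162,000×30.88 = 5,207,720; volume = 470,000 m³; S = 11.08 PSU
After stage 3: salt = 5,207,720 + 102,000×4.49 = 5,665,700; volume = 572,000 m³
S = 5,665,700 / 572,000 = 9.9051 PSU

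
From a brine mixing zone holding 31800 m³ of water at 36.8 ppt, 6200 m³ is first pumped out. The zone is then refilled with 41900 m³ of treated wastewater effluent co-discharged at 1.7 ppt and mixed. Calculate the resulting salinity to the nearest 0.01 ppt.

Remaining after removal: 25,600 m³ at 36.8 ppt (salt = 942,080)
After addition: salt = 942,080 + 41,900×1.7 = 1,013,310; volume = 67,500 m³
S = 1,013,310 / 67,500 = 15.012 ppt

15.01 ppt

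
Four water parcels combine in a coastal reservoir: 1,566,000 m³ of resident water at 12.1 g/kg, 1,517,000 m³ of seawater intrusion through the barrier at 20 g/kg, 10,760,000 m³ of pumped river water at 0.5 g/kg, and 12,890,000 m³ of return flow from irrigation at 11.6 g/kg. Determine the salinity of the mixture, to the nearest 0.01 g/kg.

Mass of salt is conserved:
salt = 1,566,000×12.1 + 1,517,000×20 + 10,760,000×0.5 + 12,890,000×11.6 = 18,948,600 + 30,340,000 + 5,380,000 + 149,524,000 = 204,192,600
volume = 1,566,000 + 1,517,000 + 10,760,000 + 12,890,000 = 26,733,000 m³
S = 204,192,600 / 26,733,000 = 7.6382 g/kg

7.64 g/kg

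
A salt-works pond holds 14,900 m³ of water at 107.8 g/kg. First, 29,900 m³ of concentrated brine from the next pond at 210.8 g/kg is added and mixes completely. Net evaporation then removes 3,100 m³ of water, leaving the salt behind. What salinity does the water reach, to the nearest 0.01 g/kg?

189.67 g/kg

After mixing: salt = 14,900×107.8 + 29,900×210.8 = 7,909,140; volume = 44,800 m³
After evaporation: salt unchanged = 7,909,140; volume = 44,800 − 3,100 = 41,700 m³
S = 7,909,140 / 41,700 = 189.6676 g/kg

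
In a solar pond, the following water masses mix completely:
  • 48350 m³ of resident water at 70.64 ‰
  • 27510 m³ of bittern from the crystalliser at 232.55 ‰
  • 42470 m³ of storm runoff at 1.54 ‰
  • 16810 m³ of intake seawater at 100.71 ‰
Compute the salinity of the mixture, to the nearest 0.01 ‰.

Weighted by volume,
salt = 48,350×70.64 + 27,510×232.55 + 42,470×1.54 + 16,810×100.71 = 3,415,444 + 6,397,450.5 + 65,403.8 + 1,692,935.1 = 11,571,233.4
volume = 48,350 + 27,510 + 42,470 + 16,810 = 135,140 m³
S = 11,571,233.4 / 135,140 = 85.624 ‰

85.62 ‰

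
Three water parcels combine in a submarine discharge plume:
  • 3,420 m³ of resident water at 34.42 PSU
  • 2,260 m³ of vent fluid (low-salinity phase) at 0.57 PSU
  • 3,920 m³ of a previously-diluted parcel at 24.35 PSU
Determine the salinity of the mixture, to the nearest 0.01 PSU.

Mass of salt is conserved:
salt = 3,420×34.42 + 2,260×0.57 + 3,920×24.35 = 117,716.4 + 1,288.2 + 95,452 = 214,456.6
volume = 3,420 + 2,260 + 3,920 = 9,600 m³
S = 214,456.6 / 9,600 = 22.3392 PSU

22.34 PSU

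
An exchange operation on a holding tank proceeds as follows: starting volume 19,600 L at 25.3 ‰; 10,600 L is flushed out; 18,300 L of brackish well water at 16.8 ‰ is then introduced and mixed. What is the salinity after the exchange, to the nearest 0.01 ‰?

Remaining after removal: 9,000 L at 25.3 ‰ (salt = 227,700)
After addition: salt = 227,700 + 18,300×16.8 = 535,140; volume = 27,300 L
S = 535,140 / 27,300 = 19.6022 ‰

19.60 ‰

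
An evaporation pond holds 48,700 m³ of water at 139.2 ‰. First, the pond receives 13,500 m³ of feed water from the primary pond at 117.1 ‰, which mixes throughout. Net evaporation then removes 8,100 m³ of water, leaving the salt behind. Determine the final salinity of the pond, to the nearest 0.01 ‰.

154.53 ‰

After mixing: salt = 48,700×139.2 + 13,500×117.1 = 8,359,890; volume = 62,200 m³
After evaporation: salt unchanged = 8,359,890; volume = 62,200 − 8,100 = 54,100 m³
S = 8,359,890 / 54,100 = 154.5266 ‰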